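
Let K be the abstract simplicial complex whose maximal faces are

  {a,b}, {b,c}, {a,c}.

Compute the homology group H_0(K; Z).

Take the total order a < b < c on the vertex set. Then K (dimension 1) consists of the simplices:

  0-simplices (3): a, b, c
  1-simplices (3): ab, ac, bc

so the chain groups are C_0 ≅ Z^3, C_1 ≅ Z^3.

The boundary map ∂_1: C_1 → C_0 maps an edge to its endpoints' difference, ∂[p,q] = q − p.
The 3×3 boundary matrix has rank 2 and Smith normal form diag(1,1).

Reading off H_k = ker ∂_k / im ∂_{k+1}:

  H_0: rank C_0 − rank ∂_1 = 3 − 2 = 1, and the invariant factors of ∂_1 are all 1, so H_0 = Z.

H_0 = Z.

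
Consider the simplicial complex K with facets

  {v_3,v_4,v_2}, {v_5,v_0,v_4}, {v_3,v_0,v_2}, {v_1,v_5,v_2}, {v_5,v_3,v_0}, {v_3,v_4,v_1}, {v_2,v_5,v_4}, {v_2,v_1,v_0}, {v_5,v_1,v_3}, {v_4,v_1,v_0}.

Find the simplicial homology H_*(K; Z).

Order the vertices as v_0 < v_1 < v_2 < v_3 < v_4 < v_5. Listing each simplex with vertices in this order, K has dimension 2 with simplices:

  0-simplices (6): [v_0], [v_1], [v_2], [v_3], [v_4], [v_5]
  1-simplices (15): (15 of them)
  2-simplices (10): [v_0,v_1,v_2], [v_0,v_1,v_4], [v_0,v_2,v_3], [v_0,v_3,v_5], [v_0,v_4,v_5], [v_1,v_2,v_5], [v_1,v_3,v_4], [v_1,v_3,v_5], [v_2,v_3,v_4], [v_2,v_4,v_5]

giving chain groups C_0 ≅ Z^6, C_1 ≅ Z^15, C_2 ≅ Z^10.

Boundary ∂_1: C_1 → C_0 maps an edge to its endpoints' difference, ∂[p,q] = q − p. For instance
  ∂[v_3,v_5] = [v_5] − [v_3].
The 6×15 boundary matrix has rank 5 and Smith normal form diag(1,1,1,1,1).

The boundary map ∂_2: C_2 → C_1 maps a triangle to the signed sum of its edges. For instance
  ∂[v_0,v_2,v_3] = [v_2,v_3] − [v_0,v_3] + [v_0,v_2],
  ∂[v_0,v_3,v_5] = [v_3,v_5] − [v_0,v_5] + [v_0,v_3].
This gives a 15×10 integer matrix of rank 10; reducing to Smith normal form yields diagonal entries (1,1,1,1,1,1,1,1,1,2).

Reading off H_k = ker ∂_k / im ∂_{k+1}:

  H_0: rank C_0 − rank ∂_1 = 6 − 5 = 1, and the invariant factors of ∂_1 are all 1, so H_0 ≅ Z.
  H_1: rank ker ∂_1 − rank ∂_2 = (15 − 5) − 10 = 0, and ∂_2 has invariant factor 2 > 1, so H_1 ≅ Z/2.
  H_2: rank ker ∂_2 − rank ∂_3 = (10 − 10) − 0 = 0, and there is no ∂_3, so H_2 ≅ 0.

As a check, the Euler characteristic is 6 − 15 + 10 = 1, which agrees with 1 − 0 + 0 = 1.

H_0 = Z,  H_1 = Z/2,  H_2 = 0.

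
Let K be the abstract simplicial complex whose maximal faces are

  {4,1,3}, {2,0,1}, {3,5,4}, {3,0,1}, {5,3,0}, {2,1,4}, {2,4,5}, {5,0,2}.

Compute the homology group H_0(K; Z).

H_0 ≅ Z.

K has 6 vertices, 12 edges, 8 triangles.
rank ∂_0 = 0, rank ∂_1 = 5 ⇒ b_0 = 6 − 0 − 5 = 1; all invariant factors of ∂_1 are 1 so no torsion. So H_0 ≅ Z.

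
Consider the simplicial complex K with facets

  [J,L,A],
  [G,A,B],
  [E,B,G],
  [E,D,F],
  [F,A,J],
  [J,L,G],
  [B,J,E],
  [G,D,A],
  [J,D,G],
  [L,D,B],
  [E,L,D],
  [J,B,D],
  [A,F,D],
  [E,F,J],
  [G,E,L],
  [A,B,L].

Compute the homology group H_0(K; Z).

We work with the vertex ordering A < B < D < E < F < G < J < L. The simplices of K, each written with vertices in increasing order, are:

  0-simplices (8): A, B, D, E, F, G, J, L
  1-simplices (24): AB, AD, AF, AG, AJ, AL, BD, BE, BG, BJ, BL, DE, DF, DG, DJ, DL, EF, EG, EJ, EL, FJ, GJ, GL, JL
  2-simplices (16): ABG, ABL, ADF, ADG, AFJ, AJL, BDJ, BDL, BEG, BEJ, DEF, DEL, DGJ, EFJ, EGL, GJL

Hence C_0 ≅ Z^8, C_1 ≅ Z^24, C_2 ≅ Z^16.

Boundary ∂_1: C_1 → C_0 maps an edge to its endpoints' difference, ∂[p,q] = q − p.
The 8×24 boundary matrix has rank 7 and Smith normal form diag(1,1,1,1,1,1,1).

Boundary ∂_2: C_2 → C_1 acts by ∂[p,q,r] = [q,r] − [p,r] + [p,q]. For instance
  ∂BEJ = EJ − BJ + BE,
  ∂AFJ = FJ − AJ + AF.
This gives a 24×16 integer matrix of rank 15; reducing to Smith normal form yields diagonal entries (1,1,1,1,1,1,1,1,1,1,1,1,1,1,1).

Now H_k = ker ∂_k / im ∂_{k+1}, so:

  H_0: rank C_0 − rank ∂_1 = 8 − 7 = 1, and the invariant factors of ∂_1 are all 1, so H_0 = Z.

H_0 = Z.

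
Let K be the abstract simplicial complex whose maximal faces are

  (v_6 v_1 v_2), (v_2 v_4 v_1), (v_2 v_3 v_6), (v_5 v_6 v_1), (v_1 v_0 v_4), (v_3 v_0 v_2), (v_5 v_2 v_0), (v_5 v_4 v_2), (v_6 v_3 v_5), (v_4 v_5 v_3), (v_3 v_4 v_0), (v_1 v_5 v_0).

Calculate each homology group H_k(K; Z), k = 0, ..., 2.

Order the vertices as v_0 < v_1 < v_2 < v_3 < v_4 < v_5 < v_6. Listing each simplex with vertices in this order, K has dimension 2 with simplices:

  0-simplices (7): [v_0], [v_1], [v_2], [v_3], [v_4], [v_5], [v_6]
  1-simplices (18): (18 of them)
  2-simplices (12): (12 of them)

giving chain groups C_0 ≅ Z^7, C_1 ≅ Z^18, C_2 ≅ Z^12.

The boundary map ∂_1: C_1 → C_0 sends each edge [p,q] (with p < q) to q − p.
This gives a 7×18 integer matrix of rank 6; reducing to Smith normal form yields diagonal entries (1,1,1,1,1,1).

∂_2: C_2 → C_1 sends each 2-simplex [p,q,r] to [q,r] − [p,r] + [p,q]. For instance
  ∂[v_2,v_3,v_6] = [v_3,v_6] − [v_2,v_6] + [v_2,v_3],
  ∂[v_1,v_2,v_6] = [v_2,v_6] − [v_1,v_6] + [v_1,v_2].
The 18×12 boundary matrix has rank 12 and Smith normal form diag(1,1,1,1,1,1,1,1,1,1,1,2).

Computing H_k = (kernel of ∂_k) / (image of ∂_{k+1}):

  H_0: rank C_0 − rank ∂_1 = 7 − 6 = 1, and the invariant factors of ∂_1 are all 1, so H_0 ≅ Z.
  H_1: rank ker ∂_1 − rank ∂_2 = (18 − 6) − 12 = 0, and ∂_2 has invariant factor 2 > 1, so H_1 ≅ Z/2.
  H_2: rank ker ∂_2 − rank ∂_3 = (12 − 12) − 0 = 0, and there is no ∂_3, so H_2 ≅ 0.

As a check, the Euler characteristic is 7 − 18 + 12 = 1, which agrees with 1 − 0 + 0 = 1.

H_0 = Z,  H_1 = Z/2,  H_2 = 0.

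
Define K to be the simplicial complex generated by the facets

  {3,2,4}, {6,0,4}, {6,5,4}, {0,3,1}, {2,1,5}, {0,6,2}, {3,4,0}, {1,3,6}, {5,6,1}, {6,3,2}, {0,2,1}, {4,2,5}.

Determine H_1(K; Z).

H_1 ≅ Z/2.

Order the vertices as 0 < 1 < 2 < 3 < 4 < 5 < 6. Listing each simplex with vertices in this order, K has dimension 2 with simplices:

  0-simplices (7): [0], [1], [2], [3], [4], [5], [6]
  1-simplices (18): [0,1], [0,2], [0,3], [0,4], [0,6], [1,2], [1,3], [1,5], [1,6], [2,3], [2,4], [2,5], [2,6], [3,4], [3,6], [4,5], [4,6], [5,6]
  2-simplices (12): [0,1,2], [0,1,3], [0,2,6], [0,3,4], [0,4,6], [1,2,5], [1,3,6], [1,5,6], [2,3,4], [2,3,6], [2,4,5], [4,5,6]

so the chain groups are C_0 ≅ Z^7, C_1 ≅ Z^18, C_2 ≅ Z^12.

∂_1: C_1 → C_0 maps an edge to its endpoints' difference, ∂[p,q] = q − p. For instance
  ∂[3,4] = [4] − [3].
The 7×18 boundary matrix has rank 6 and Smith normal form diag(1,1,1,1,1,1).

∂_2: C_2 → C_1 maps a triangle to the signed sum of its edges. For instance
  ∂[4,5,6] = [5,6] − [4,6] + [4,5],
  ∂[0,2,6] = [2,6] − [0,6] + [0,2].
As a 18×12 matrix over Z this has rank 12, with invariant factors (1,1,1,1,1,1,1,1,1,1,1,2).

From H_k ≅ ker(∂_k) / im(∂_{k+1}) we obtain:

  H_1: rank ker ∂_1 − rank ∂_2 = (18 − 6) − 12 = 0, and ∂_2 has invariant factor 2 > 1, so H_1 = Z/2.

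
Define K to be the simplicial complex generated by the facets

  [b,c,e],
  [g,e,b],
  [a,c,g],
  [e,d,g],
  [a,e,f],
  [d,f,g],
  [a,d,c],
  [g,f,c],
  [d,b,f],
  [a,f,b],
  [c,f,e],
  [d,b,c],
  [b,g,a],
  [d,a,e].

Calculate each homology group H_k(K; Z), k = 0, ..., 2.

H_0 = Z,  H_1 = Z^2,  H_2 = Z.

K has 7 vertices, 21 edges, 14 triangles.
rank ∂_0 = 0, rank ∂_1 = 6 ⇒ b_0 = 7 − 0 − 6 = 1; all invariant factors of ∂_1 are 1 so no torsion. So H_0 = Z.
rank ∂_1 = 6, rank ∂_2 = 13 ⇒ b_1 = 21 − 6 − 13 = 2; all invariant factors of ∂_2 are 1 so no torsion. So H_1 = Z^2.
rank ∂_2 = 13, rank ∂_3 = 0 ⇒ b_2 = 14 − 13 − 0 = 1. So H_2 = Z.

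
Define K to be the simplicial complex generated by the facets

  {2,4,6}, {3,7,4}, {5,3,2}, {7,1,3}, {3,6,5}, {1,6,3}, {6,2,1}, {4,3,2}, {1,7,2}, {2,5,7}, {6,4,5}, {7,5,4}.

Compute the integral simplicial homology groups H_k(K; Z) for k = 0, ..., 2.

H_0 ≅ Z,  H_1 ≅ Z/2,  H_2 = 0.

K has 7 vertices, 18 edges, 12 triangles.
rank ∂_0 = 0, rank ∂_1 = 6 ⇒ b_0 = 7 − 0 − 6 = 1; all invariant factors of ∂_1 are 1 so no torsion. So H_0 = Z.
rank ∂_1 = 6, rank ∂_2 = 12 ⇒ b_1 = 18 − 6 − 12 = 0; ∂_2 has invariant factor(s) [2] giving torsion. So H_1 = Z/2.
rank ∂_2 = 12, rank ∂_3 = 0 ⇒ b_2 = 12 − 12 − 0 = 0. So H_2 = 0.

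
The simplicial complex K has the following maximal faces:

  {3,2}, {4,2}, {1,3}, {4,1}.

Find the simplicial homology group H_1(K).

Take the total order 1 < 2 < 3 < 4 on the vertex set. Then K (dimension 1) consists of the simplices:

  0-simplices (4): [1], [2], [3], [4]
  1-simplices (4): [1,3], [1,4], [2,3], [2,4]

giving chain groups C_0 ≅ Z^4, C_1 ≅ Z^4.

∂_1: C_1 → C_0 maps an edge to its endpoints' difference, ∂[p,q] = q − p. For instance
  ∂[2,3] = [3] − [2].
This gives a 4×4 integer matrix of rank 3; reducing to Smith normal form yields diagonal entries (1,1,1).

From H_k ≅ ker(∂_k) / im(∂_{k+1}) we obtain:

  H_1: rank ker ∂_1 − rank ∂_2 = (4 − 3) − 0 = 1, and there is no ∂_2, so H_1 ≅ Z.

(K is a triangulation of the circle S^1.)

H_1 = Z.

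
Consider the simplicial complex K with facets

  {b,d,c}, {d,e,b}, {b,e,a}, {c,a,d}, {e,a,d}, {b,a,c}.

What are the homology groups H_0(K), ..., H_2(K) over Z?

We work with the vertex ordering a < b < c < d < e. The simplices of K, each written with vertices in increasing order, are:

  0-simplices (5): a, b, c, d, e
  1-simplices (9): ab, ac, ad, ae, bc, bd, be, cd, de
  2-simplices (6): abc, abe, acd, ade, bcd, bde

Hence C_0 ≅ Z^5, C_1 ≅ Z^9, C_2 ≅ Z^6.

Boundary ∂_1: C_1 → C_0 maps an edge to its endpoints' difference, ∂[p,q] = q − p.
The resulting 5×9 matrix has rank 4, and its Smith normal form has invariant factors (1,1,1,1).

∂_2: C_2 → C_1 acts by ∂[p,q,r] = [q,r] − [p,r] + [p,q]. For instance
  ∂ade = de − ae + ad,
  ∂abc = bc − ac + ab.
This gives a 9×6 integer matrix of rank 5; reducing to Smith normal form yields diagonal entries (1,1,1,1,1).

Reading off H_k = ker ∂_k / im ∂_{k+1}:

  H_0: rank C_0 − rank ∂_1 = 5 − 4 = 1, and the invariant factors of ∂_1 are all 1, so H_0 = Z.
  H_1: rank ker ∂_1 − rank ∂_2 = (9 − 4) − 5 = 0, and the invariant factors of ∂_2 are all 1, so H_1 = 0.
  H_2: rank ker ∂_2 − rank ∂_3 = (6 − 5) − 0 = 1, and there is no ∂_3, so H_2 = Z.

As a check, the Euler characteristic is 5 − 9 + 6 = 2, which agrees with 1 − 0 + 1 = 2.

H_0 = Z,  H_1 = 0,  H_2 = Z.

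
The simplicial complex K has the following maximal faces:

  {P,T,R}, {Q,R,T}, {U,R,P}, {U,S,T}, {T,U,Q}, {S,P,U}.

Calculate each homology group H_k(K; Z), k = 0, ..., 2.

H_0 = Z,  H_1 = Z,  H_2 = 0.

K has 6 vertices, 12 edges, 6 triangles.
rank ∂_0 = 0, rank ∂_1 = 5 ⇒ b_0 = 6 − 0 − 5 = 1; all invariant factors of ∂_1 are 1 so no torsion. So H_0 ≅ Z.
rank ∂_1 = 5, rank ∂_2 = 6 ⇒ b_1 = 12 − 5 − 6 = 1; all invariant factors of ∂_2 are 1 so no torsion. So H_1 ≅ Z.
rank ∂_2 = 6, rank ∂_3 = 0 ⇒ b_2 = 6 − 6 − 0 = 0. So H_2 ≅ 0.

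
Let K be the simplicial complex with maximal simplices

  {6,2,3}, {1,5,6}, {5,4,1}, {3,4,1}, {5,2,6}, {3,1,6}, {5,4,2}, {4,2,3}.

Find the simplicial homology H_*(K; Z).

H_0 ≅ Z,  H_1 = 0,  H_2 ≅ Z.

Fix the vertex order 1 < 2 < 3 < 4 < 5 < 6 and write every simplex with vertices in increasing order. Then dim K = 2 and the simplices of K are:

  0-simplices (6): [1], [2], [3], [4], [5], [6]
  1-simplices (12): [1,3], [1,4], [1,5], [1,6], [2,3], [2,4], [2,5], [2,6], [3,4], [3,6], [4,5], [5,6]
  2-simplices (8): [1,3,4], [1,3,6], [1,4,5], [1,5,6], [2,3,4], [2,3,6], [2,4,5], [2,5,6]

giving chain groups C_0 ≅ Z^6, C_1 ≅ Z^12, C_2 ≅ Z^8.

∂_1: C_1 → C_0 is given by ∂[p,q] = [q] − [p]. For instance
  ∂[2,5] = [5] − [2].
The 6×12 boundary matrix has rank 5 and Smith normal form diag(1,1,1,1,1).

Boundary ∂_2: C_2 → C_1 maps a triangle to the signed sum of its edges. For instance
  ∂[2,3,4] = [3,4] − [2,4] + [2,3],
  ∂[1,3,4] = [3,4] − [1,4] + [1,3].
The 12×8 boundary matrix has rank 7 and Smith normal form diag(1,1,1,1,1,1,1).

Reading off H_k = ker ∂_k / im ∂_{k+1}:

  H_0: rank C_0 − rank ∂_1 = 6 − 5 = 1, and the invariant factors of ∂_1 are all 1, so H_0 ≅ Z.
  H_1: rank ker ∂_1 − rank ∂_2 = (12 − 5) − 7 = 0, and the invariant factors of ∂_2 are all 1, so H_1 ≅ 0.
  H_2: rank ker ∂_2 − rank ∂_3 = (8 − 7) − 0 = 1, and there is no ∂_3, so H_2 ≅ Z.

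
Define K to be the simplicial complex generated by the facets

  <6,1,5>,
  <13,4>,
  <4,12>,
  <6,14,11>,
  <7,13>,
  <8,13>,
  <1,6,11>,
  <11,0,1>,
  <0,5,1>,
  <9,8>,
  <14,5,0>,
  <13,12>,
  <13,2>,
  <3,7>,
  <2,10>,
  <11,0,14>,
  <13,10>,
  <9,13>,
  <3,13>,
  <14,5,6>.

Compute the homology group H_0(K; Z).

H_0 = Z^2.

Take the total order 0 < 1 < 2 < 3 < 4 < 5 < 6 < 7 < 8 < 9 < 10 < 11 < 12 < 13 < 14 on the vertex set. Then K (dimension 2) consists of the simplices:

  0-simplices (15): [0], [1], [2], [3], [4], [5], [6], [7], [8], [9], [10], [11], [12], [13], [14]
  1-simplices (24): (24 of them)
  2-simplices (8): [0,1,5], [0,1,11], [0,5,14], [0,11,14], [1,5,6], [1,6,11], [5,6,14], [6,11,14]

Hence C_0 ≅ Z^15, C_1 ≅ Z^24, C_2 ≅ Z^8.

Boundary ∂_1: C_1 → C_0 is given by ∂[p,q] = [q] − [p]. For instance
  ∂[6,14] = [14] − [6].
As a 15×24 matrix over Z this has rank 13, with invariant factors (1,1,1,1,1,1,1,1,1,1,1,1,1).

∂_2: C_2 → C_1 acts by ∂[p,q,r] = [q,r] − [p,r] + [p,q]. For instance
  ∂[0,11,14] = [11,14] − [0,14] + [0,11],
  ∂[1,6,11] = [6,11] − [1,11] + [1,6].
This gives a 24×8 integer matrix of rank 7; reducing to Smith normal form yields diagonal entries (1,1,1,1,1,1,1).

Computing H_k = (kernel of ∂_k) / (image of ∂_{k+1}):

  H_0: rank C_0 − rank ∂_1 = 15 − 13 = 2, and the invariant factors of ∂_1 are all 1, so H_0 ≅ Z^2.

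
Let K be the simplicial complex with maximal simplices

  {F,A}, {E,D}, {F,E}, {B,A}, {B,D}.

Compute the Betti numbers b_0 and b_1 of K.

b_0 = 1, b_1 = 1.

Order the vertices as A < B < D < E < F. Listing each simplex with vertices in this order, K has dimension 1 with simplices:

  0-simplices (5): A, B, D, E, F
  1-simplices (5): AB, AF, BD, DE, EF

so the chain groups are C_0 ≅ Z^5, C_1 ≅ Z^5.

∂_1: C_1 → C_0 sends each edge [p,q] (with p < q) to q − p.
The resulting 5×5 matrix has rank 4, and its Smith normal form has invariant factors (1,1,1,1).

Computing H_k = (kernel of ∂_k) / (image of ∂_{k+1}):

  H_0: rank C_0 − rank ∂_1 = 5 − 4 = 1, and the invariant factors of ∂_1 are all 1, so H_0 = Z.
  H_1: rank ker ∂_1 − rank ∂_2 = (5 − 4) − 0 = 1, and there is no ∂_2, so H_1 = Z.

(K is a triangulation of the circle S^1.)

Hence the Betti numbers are b_0 = 1, b_1 = 1.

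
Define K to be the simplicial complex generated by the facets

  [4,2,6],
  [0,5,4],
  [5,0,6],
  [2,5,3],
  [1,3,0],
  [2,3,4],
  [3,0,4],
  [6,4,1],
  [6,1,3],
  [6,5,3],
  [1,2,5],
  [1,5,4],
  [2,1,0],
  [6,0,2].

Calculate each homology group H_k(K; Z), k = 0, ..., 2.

We work with the vertex ordering 0 < 1 < 2 < 3 < 4 < 5 < 6. The simplices of K, each written with vertices in increasing order, are:

  0-simplices (7): [0], [1], [2], [3], [4], [5], [6]
  1-simplices (21): [0,1], [0,2], [0,3], [0,4], [0,5], [0,6], [1,2], [1,3], [1,4], [1,5], [1,6], [2,3], [2,4], [2,5], [2,6], [3,4], [3,5], [3,6], [4,5], [4,6], [5,6]
  2-simplices (14): [0,1,2], [0,1,3], [0,2,6], [0,3,4], [0,4,5], [0,5,6], [1,2,5], [1,3,6], [1,4,5], [1,4,6], [2,3,4], [2,3,5], [2,4,6], [3,5,6]

so the chain groups are C_0 ≅ Z^7, C_1 ≅ Z^21, C_2 ≅ Z^14.

∂_1: C_1 → C_0 is given by ∂[p,q] = [q] − [p].
As a 7×21 matrix over Z this has rank 6, with invariant factors (1,1,1,1,1,1).

∂_2: C_2 → C_1 acts by ∂[p,q,r] = [q,r] − [p,r] + [p,q]. For instance
  ∂[0,5,6] = [5,6] − [0,6] + [0,5],
  ∂[0,2,6] = [2,6] − [0,6] + [0,2].
This gives a 21×14 integer matrix of rank 13; reducing to Smith normal form yields diagonal entries (1,1,1,1,1,1,1,1,1,1,1,1,1).

Reading off H_k = ker ∂_k / im ∂_{k+1}:

  H_0: rank C_0 − rank ∂_1 = 7 − 6 = 1, and the invariant factors of ∂_1 are all 1, so H_0 = Z.
  H_1: rank ker ∂_1 − rank ∂_2 = (21 − 6) − 13 = 2, and the invariant factors of ∂_2 are all 1, so H_1 = Z^2.
  H_2: rank ker ∂_2 − rank ∂_3 = (14 − 13) − 0 = 1, and there is no ∂_3, so H_2 = Z.

H_0 ≅ Z,  H_1 ≅ Z^2,  H_2 ≅ Z.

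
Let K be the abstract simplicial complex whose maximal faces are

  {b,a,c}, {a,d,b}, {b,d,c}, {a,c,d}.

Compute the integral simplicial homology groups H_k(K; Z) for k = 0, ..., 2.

Order the vertices as a < b < c < d. Listing each simplex with vertices in this order, K has dimension 2 with simplices:

  0-simplices (4): a, b, c, d
  1-simplices (6): ab, ac, ad, bc, bd, cd
  2-simplices (4): abc, abd, acd, bcd

giving chain groups C_0 ≅ Z^4, C_1 ≅ Z^6, C_2 ≅ Z^4.

Boundary ∂_1: C_1 → C_0 is given by ∂[p,q] = [q] − [p].
The 4×6 boundary matrix has rank 3 and Smith normal form diag(1,1,1).

Boundary ∂_2: C_2 → C_1 acts by ∂[p,q,r] = [q,r] − [p,r] + [p,q]. For instance
  ∂acd = cd − ad + ac,
  ∂abd = bd − ad + ab.
The resulting 6×4 matrix has rank 3, and its Smith normal form has invariant factors (1,1,1).

Now H_k = ker ∂_k / im ∂_{k+1}, so:

  H_0: rank C_0 − rank ∂_1 = 4 − 3 = 1, and the invariant factors of ∂_1 are all 1, so H_0 = Z.
  H_1: rank ker ∂_1 − rank ∂_2 = (6 − 3) − 3 = 0, and the invariant factors of ∂_2 are all 1, so H_1 = 0.
  H_2: rank ker ∂_2 − rank ∂_3 = (4 − 3) − 0 = 1, and there is no ∂_3, so H_2 = Z.

As a check, the Euler characteristic is 4 − 6 + 4 = 2, which agrees with 1 − 0 + 1 = 2.

H_0 = Z,  H_1 = 0,  H_2 = Z.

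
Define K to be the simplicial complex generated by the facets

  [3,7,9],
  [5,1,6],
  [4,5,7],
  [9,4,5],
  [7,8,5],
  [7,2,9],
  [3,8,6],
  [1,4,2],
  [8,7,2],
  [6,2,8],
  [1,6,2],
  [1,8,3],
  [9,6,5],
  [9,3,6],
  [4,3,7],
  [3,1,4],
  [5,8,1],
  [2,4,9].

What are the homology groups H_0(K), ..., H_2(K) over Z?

Order the vertices as 1 < 2 < 3 < 4 < 5 < 6 < 7 < 8 < 9. Listing each simplex with vertices in this order, K has dimension 2 with simplices:

  0-simplices (9): [1], [2], [3], [4], [5], [6], [7], [8], [9]
  1-simplices (27): (27 of them)
  2-simplices (18): [1,2,4], [1,2,6], [1,3,4], [1,3,8], [1,5,6], [1,5,8], [2,4,9], [2,6,8], [2,7,8], [2,7,9], [3,4,7], [3,6,8], [3,6,9], [3,7,9], [4,5,7], [4,5,9], [5,6,9], [5,7,8]

so the chain groups are C_0 ≅ Z^9, C_1 ≅ Z^27, C_2 ≅ Z^18.

Boundary ∂_1: C_1 → C_0 sends each edge [p,q] (with p < q) to q − p.
As a 9×27 matrix over Z this has rank 8, with invariant factors (1,1,1,1,1,1,1,1).

∂_2: C_2 → C_1 maps a triangle to the signed sum of its edges. For instance
  ∂[4,5,7] = [5,7] − [4,7] + [4,5],
  ∂[3,7,9] = [7,9] − [3,9] + [3,7].
This gives a 27×18 integer matrix of rank 18; reducing to Smith normal form yields diagonal entries (1,1,1,1,1,1,1,1,1,1,1,1,1,1,1,1,1,2).

Computing H_k = (kernel of ∂_k) / (image of ∂_{k+1}):

  H_0: rank C_0 − rank ∂_1 = 9 − 8 = 1, and the invariant factors of ∂_1 are all 1, so H_0 ≅ Z.
  H_1: rank ker ∂_1 − rank ∂_2 = (27 − 8) − 18 = 1, and ∂_2 has invariant factor 2 > 1, so H_1 ≅ Z ⊕ Z_2.
  H_2: rank ker ∂_2 − rank ∂_3 = (18 − 18) − 0 = 0, and there is no ∂_3, so H_2 ≅ 0.

H_0 = Z,  H_1 = Z ⊕ Z_2,  H_2 = 0.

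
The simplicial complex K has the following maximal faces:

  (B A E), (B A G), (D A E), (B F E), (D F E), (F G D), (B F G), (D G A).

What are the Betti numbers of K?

b_0 = 1, b_1 = 0, b_2 = 1.

We work with the vertex ordering A < B < D < E < F < G. The simplices of K, each written with vertices in increasing order, are:

  0-simplices (6): A, B, D, E, F, G
  1-simplices (12): AB, AD, AE, AG, BE, BF, BG, DE, DF, DG, EF, FG
  2-simplices (8): ABE, ABG, ADE, ADG, BEF, BFG, DEF, DFG

Hence C_0 ≅ Z^6, C_1 ≅ Z^12, C_2 ≅ Z^8.

∂_1: C_1 → C_0 sends each edge [p,q] (with p < q) to q − p.
The 6×12 boundary matrix has rank 5 and Smith normal form diag(1,1,1,1,1).

∂_2: C_2 → C_1 maps a triangle to the signed sum of its edges. For instance
  ∂DEF = EF − DF + DE,
  ∂ADG = DG − AG + AD.
The resulting 12×8 matrix has rank 7, and its Smith normal form has invariant factors (1,1,1,1,1,1,1).

From H_k ≅ ker(∂_k) / im(∂_{k+1}) we obtain:

  H_0: rank C_0 − rank ∂_1 = 6 − 5 = 1, and the invariant factors of ∂_1 are all 1, so H_0 = Z.
  H_1: rank ker ∂_1 − rank ∂_2 = (12 − 5) − 7 = 0, and the invariant factors of ∂_2 are all 1, so H_1 = 0.
  H_2: rank ker ∂_2 − rank ∂_3 = (8 − 7) − 0 = 1, and there is no ∂_3, so H_2 = Z.

Hence the Betti numbers are b_0 = 1, b_1 = 0, b_2 = 1.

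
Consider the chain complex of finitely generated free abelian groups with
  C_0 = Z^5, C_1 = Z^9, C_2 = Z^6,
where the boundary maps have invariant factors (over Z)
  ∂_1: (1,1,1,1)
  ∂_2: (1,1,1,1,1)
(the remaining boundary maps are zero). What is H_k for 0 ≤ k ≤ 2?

H_0 = Z,  H_1 = 0,  H_2 = Z.

H_0: b_0 = 5 − 0 − 4 = 1; torsion from ∂_1 factors > 1: none. So H_0 = Z.
H_1: b_1 = 9 − 4 − 5 = 0; torsion from ∂_2 factors > 1: none. So H_1 = 0.
H_2: b_2 = 6 − 5 − 0 = 1; torsion from ∂_3 factors > 1: none. So H_2 = Z.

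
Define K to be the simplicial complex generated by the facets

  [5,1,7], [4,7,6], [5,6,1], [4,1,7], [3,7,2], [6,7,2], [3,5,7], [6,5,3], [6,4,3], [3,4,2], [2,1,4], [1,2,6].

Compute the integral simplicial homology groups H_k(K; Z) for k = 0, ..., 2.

K has 7 vertices, 18 edges, 12 triangles.
rank ∂_0 = 0, rank ∂_1 = 6 ⇒ b_0 = 7 − 0 − 6 = 1; all invariant factors of ∂_1 are 1 so no torsion. So H_0 ≅ Z.
rank ∂_1 = 6, rank ∂_2 = 12 ⇒ b_1 = 18 − 6 − 12 = 0; ∂_2 has invariant factor(s) [2] giving torsion. So H_1 ≅ Z/2Z.
rank ∂_2 = 12, rank ∂_3 = 0 ⇒ b_2 = 12 − 12 − 0 = 0. So H_2 ≅ 0.

H_0 = Z,  H_1 = Z/2Z,  H_2 = 0.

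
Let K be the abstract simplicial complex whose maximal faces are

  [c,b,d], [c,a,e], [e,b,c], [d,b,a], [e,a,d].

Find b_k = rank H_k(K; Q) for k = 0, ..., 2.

Fix the vertex order a < b < c < d < e and write every simplex with vertices in increasing order. Then dim K = 2 and the simplices of K are:

  0-simplices (5): a, b, c, d, e
  1-simplices (10): ab, ac, ad, ae, bc, bd, be, cd, ce, de
  2-simplices (5): abd, ace, ade, bcd, bce

so the chain groups are C_0 ≅ Z^5, C_1 ≅ Z^10, C_2 ≅ Z^5.

The boundary map ∂_1: C_1 → C_0 sends each edge [p,q] (with p < q) to q − p.
The resulting 5×10 matrix has rank 4, and its Smith normal form has invariant factors (1,1,1,1).

∂_2: C_2 → C_1 maps a triangle to the signed sum of its edges. For instance
  ∂ade = de − ae + ad,
  ∂ace = ce − ae + ac.
The resulting 10×5 matrix has rank 5, and its Smith normal form has invariant factors (1,1,1,1,1).

From H_k ≅ ker(∂_k) / im(∂_{k+1}) we obtain:

  H_0: rank C_0 − rank ∂_1 = 5 − 4 = 1, and the invariant factors of ∂_1 are all 1, so H_0 ≅ Z.
  H_1: rank ker ∂_1 − rank ∂_2 = (10 − 4) − 5 = 1, and the invariant factors of ∂_2 are all 1, so H_1 ≅ Z.
  H_2: rank ker ∂_2 − rank ∂_3 = (5 − 5) − 0 = 0, and there is no ∂_3, so H_2 ≅ 0.

As a check, the Euler characteristic is 5 − 10 + 5 = 0, which agrees with 1 − 1 + 0 = 0.

Hence the Betti numbers are b_0 = 1, b_1 = 1, b_2 = 0.

b_0 = 1, b_1 = 1, b_2 = 0.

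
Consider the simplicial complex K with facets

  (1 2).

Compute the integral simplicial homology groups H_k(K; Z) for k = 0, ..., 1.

H_0 ≅ Z,  H_1 = 0.

We work with the vertex ordering 1 < 2. The simplices of K, each written with vertices in increasing order, are:

  0-simplices (2): [1], [2]
  1-simplices (1): [1,2]

so the chain groups are C_0 ≅ Z^2, C_1 ≅ Z^1.

∂_1: C_1 → C_0 maps an edge to its endpoints' difference, ∂[p,q] = q − p.
This gives a 2×1 integer matrix of rank 1; reducing to Smith normal form yields diagonal entries (1).

Reading off H_k = ker ∂_k / im ∂_{k+1}:

  H_0: rank C_0 − rank ∂_1 = 2 − 1 = 1, and the invariant factors of ∂_1 are all 1, so H_0 ≅ Z.
  H_1: rank ker ∂_1 − rank ∂_2 = (1 − 1) − 0 = 0, and there is no ∂_2, so H_1 ≅ 0.

As a check, the Euler characteristic is 2 − 1 = 1, which agrees with 1 − 0 = 1.
(K is a triangulation of the 1-simplex.)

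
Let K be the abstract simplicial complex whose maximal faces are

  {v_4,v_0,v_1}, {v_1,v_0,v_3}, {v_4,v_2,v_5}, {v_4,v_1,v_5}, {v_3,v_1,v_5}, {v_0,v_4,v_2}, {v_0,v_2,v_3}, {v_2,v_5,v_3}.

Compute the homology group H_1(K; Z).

Fix the vertex order v_0 < v_1 < v_2 < v_3 < v_4 < v_5 and write every simplex with vertices in increasing order. Then dim K = 2 and the simplices of K are:

  0-simplices (6): [v_0], [v_1], [v_2], [v_3], [v_4], [v_5]
  1-simplices (12): [v_0,v_1], [v_0,v_2], [v_0,v_3], [v_0,v_4], [v_1,v_3], [v_1,v_4], [v_1,v_5], [v_2,v_3], [v_2,v_4], [v_2,v_5], [v_3,v_5], [v_4,v_5]
  2-simplices (8): [v_0,v_1,v_3], [v_0,v_1,v_4], [v_0,v_2,v_3], [v_0,v_2,v_4], [v_1,v_3,v_5], [v_1,v_4,v_5], [v_2,v_3,v_5], [v_2,v_4,v_5]

so the chain groups are C_0 ≅ Z^6, C_1 ≅ Z^12, C_2 ≅ Z^8.

Boundary ∂_1: C_1 → C_0 maps an edge to its endpoints' difference, ∂[p,q] = q − p. For instance
  ∂[v_1,v_4] = [v_4] − [v_1].
The resulting 6×12 matrix has rank 5, and its Smith normal form has invariant factors (1,1,1,1,1).

The boundary map ∂_2: C_2 → C_1 sends each 2-simplex [p,q,r] to [q,r] − [p,r] + [p,q]. For instance
  ∂[v_1,v_3,v_5] = [v_3,v_5] − [v_1,v_5] + [v_1,v_3],
  ∂[v_0,v_2,v_3] = [v_2,v_3] − [v_0,v_3] + [v_0,v_2].
As a 12×8 matrix over Z this has rank 7, with invariant factors (1,1,1,1,1,1,1).

From H_k ≅ ker(∂_k) / im(∂_{k+1}) we obtain:

  H_1: rank ker ∂_1 − rank ∂_2 = (12 − 5) − 7 = 0, and the invariant factors of ∂_2 are all 1, so H_1 = 0.

(K is a triangulation of the 2-sphere S^2.)

H_1 ≅ 0.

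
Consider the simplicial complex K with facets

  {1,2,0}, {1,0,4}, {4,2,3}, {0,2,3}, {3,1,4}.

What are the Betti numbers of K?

b_0 = 1, b_1 = 1, b_2 = 0.

We work with the vertex ordering 0 < 1 < 2 < 3 < 4. The simplices of K, each written with vertices in increasing order, are:

  0-simplices (5): [0], [1], [2], [3], [4]
  1-simplices (10): [0,1], [0,2], [0,3], [0,4], [1,2], [1,3], [1,4], [2,3], [2,4], [3,4]
  2-simplices (5): [0,1,2], [0,1,4], [0,2,3], [1,3,4], [2,3,4]

so the chain groups are C_0 ≅ Z^5, C_1 ≅ Z^10, C_2 ≅ Z^5.

The boundary map ∂_1: C_1 → C_0 is given by ∂[p,q] = [q] − [p].
The resulting 5×10 matrix has rank 4, and its Smith normal form has invariant factors (1,1,1,1).

∂_2: C_2 → C_1 acts by ∂[p,q,r] = [q,r] − [p,r] + [p,q]. For instance
  ∂[1,3,4] = [3,4] − [1,4] + [1,3],
  ∂[0,2,3] = [2,3] − [0,3] + [0,2].
As a 10×5 matrix over Z this has rank 5, with invariant factors (1,1,1,1,1).

Now H_k = ker ∂_k / im ∂_{k+1}, so:

  H_0: rank C_0 − rank ∂_1 = 5 − 4 = 1, and the invariant factors of ∂_1 are all 1, so H_0 = Z.
  H_1: rank ker ∂_1 − rank ∂_2 = (10 − 4) − 5 = 1, and the invariant factors of ∂_2 are all 1, so H_1 = Z.
  H_2: rank ker ∂_2 − rank ∂_3 = (5 − 5) − 0 = 0, and there is no ∂_3, so H_2 = 0.

As a check, the Euler characteristic is 5 − 10 + 5 = 0, which agrees with 1 − 1 + 0 = 0.
(K is a triangulation of the Möbius band.)

Hence the Betti numbers are b_0 = 1, b_1 = 1, b_2 = 0.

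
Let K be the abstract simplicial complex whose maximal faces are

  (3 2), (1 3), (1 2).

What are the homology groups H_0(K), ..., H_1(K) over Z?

H_0 ≅ Z,  H_1 ≅ Z.

Take the total order 1 < 2 < 3 on the vertex set. Then K (dimension 1) consists of the simplices:

  0-simplices (3): [1], [2], [3]
  1-simplices (3): [1,2], [1,3], [2,3]

Hence C_0 ≅ Z^3, C_1 ≅ Z^3.

The boundary map ∂_1: C_1 → C_0 sends each edge [p,q] (with p < q) to q − p. For instance
  ∂[1,3] = [3] − [1].
The 3×3 boundary matrix has rank 2 and Smith normal form diag(1,1).

Reading off H_k = ker ∂_k / im ∂_{k+1}:

  H_0: rank C_0 − rank ∂_1 = 3 − 2 = 1, and the invariant factors of ∂_1 are all 1, so H_0 = Z.
  H_1: rank ker ∂_1 − rank ∂_2 = (3 − 2) − 0 = 1, and there is no ∂_2, so H_1 = Z.

(K is a triangulation of the circle S^1.)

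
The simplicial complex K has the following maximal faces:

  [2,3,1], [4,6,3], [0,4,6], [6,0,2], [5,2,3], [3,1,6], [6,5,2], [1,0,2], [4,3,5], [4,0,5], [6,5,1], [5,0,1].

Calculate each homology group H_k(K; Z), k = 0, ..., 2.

H_0 ≅ Z,  H_1 ≅ Z/2,  H_2 = 0.

Order the vertices as 0 < 1 < 2 < 3 < 4 < 5 < 6. Listing each simplex with vertices in this order, K has dimension 2 with simplices:

  0-simplices (7): [0], [1], [2], [3], [4], [5], [6]
  1-simplices (18): [0,1], [0,2], [0,4], [0,5], [0,6], [1,2], [1,3], [1,5], [1,6], [2,3], [2,5], [2,6], [3,4], [3,5], [3,6], [4,5], [4,6], [5,6]
  2-simplices (12): [0,1,2], [0,1,5], [0,2,6], [0,4,5], [0,4,6], [1,2,3], [1,3,6], [1,5,6], [2,3,5], [2,5,6], [3,4,5], [3,4,6]

so the chain groups are C_0 ≅ Z^7, C_1 ≅ Z^18, C_2 ≅ Z^12.

The boundary map ∂_1: C_1 → C_0 maps an edge to its endpoints' difference, ∂[p,q] = q − p. For instance
  ∂[3,4] = [4] − [3].
This gives a 7×18 integer matrix of rank 6; reducing to Smith normal form yields diagonal entries (1,1,1,1,1,1).

∂_2: C_2 → C_1 maps a triangle to the signed sum of its edges. For instance
  ∂[0,1,5] = [1,5] − [0,5] + [0,1],
  ∂[0,4,6] = [4,6] − [0,6] + [0,4].
As a 18×12 matrix over Z this has rank 12, with invariant factors (1,1,1,1,1,1,1,1,1,1,1,2).

Reading off H_k = ker ∂_k / im ∂_{k+1}:

  H_0: rank C_0 − rank ∂_1 = 7 − 6 = 1, and the invariant factors of ∂_1 are all 1, so H_0 = Z.
  H_1: rank ker ∂_1 − rank ∂_2 = (18 − 6) − 12 = 0, and ∂_2 has invariant factor 2 > 1, so H_1 = Z/2.
  H_2: rank ker ∂_2 − rank ∂_3 = (12 − 12) − 0 = 0, and there is no ∂_3, so H_2 = 0.

(K is a triangulation of the real projective plane RP^2.)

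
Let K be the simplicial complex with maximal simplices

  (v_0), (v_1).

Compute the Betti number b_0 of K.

Fix the vertex order v_0 < v_1 and write every simplex with vertices in increasing order. Then dim K = 0 and the simplices of K are:

  0-simplices (2): [v_0], [v_1]

giving chain groups C_0 ≅ Z^2.

Computing H_k = (kernel of ∂_k) / (image of ∂_{k+1}):

  H_0: rank C_0 − rank ∂_1 = 2 − 0 = 2, and there is no ∂_1, so H_0 ≅ Z^2.

Hence the Betti numbers are b_0 = 2.

b_0 = 2.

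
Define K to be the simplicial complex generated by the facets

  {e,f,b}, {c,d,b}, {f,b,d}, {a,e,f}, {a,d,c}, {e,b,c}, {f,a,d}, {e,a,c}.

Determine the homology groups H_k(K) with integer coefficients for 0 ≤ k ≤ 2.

Order the vertices as a < b < c < d < e < f. Listing each simplex with vertices in this order, K has dimension 2 with simplices:

  0-simplices (6): a, b, c, d, e, f
  1-simplices (12): ac, ad, ae, af, bc, bd, be, bf, cd, ce, df, ef
  2-simplices (8): acd, ace, adf, aef, bcd, bce, bdf, bef

Hence C_0 ≅ Z^6, C_1 ≅ Z^12, C_2 ≅ Z^8.

The boundary map ∂_1: C_1 → C_0 sends each edge [p,q] (with p < q) to q − p.
The resulting 6×12 matrix has rank 5, and its Smith normal form has invariant factors (1,1,1,1,1).

The boundary map ∂_2: C_2 → C_1 maps a triangle to the signed sum of its edges. For instance
  ∂adf = df − af + ad,
  ∂bef = ef − bf + be.
As a 12×8 matrix over Z this has rank 7, with invariant factors (1,1,1,1,1,1,1).

Reading off H_k = ker ∂_k / im ∂_{k+1}:

  H_0: rank C_0 − rank ∂_1 = 6 − 5 = 1, and the invariant factors of ∂_1 are all 1, so H_0 = Z.
  H_1: rank ker ∂_1 − rank ∂_2 = (12 − 5) − 7 = 0, and the invariant factors of ∂_2 are all 1, so H_1 = 0.
  H_2: rank ker ∂_2 − rank ∂_3 = (8 − 7) − 0 = 1, and there is no ∂_3, so H_2 = Z.

As a check, the Euler characteristic is 6 − 12 + 8 = 2, which agrees with 1 − 0 + 1 = 2.
(K is a triangulation of the 2-sphere S^2.)

H_0 = Z,  H_1 = 0,  H_2 = Z.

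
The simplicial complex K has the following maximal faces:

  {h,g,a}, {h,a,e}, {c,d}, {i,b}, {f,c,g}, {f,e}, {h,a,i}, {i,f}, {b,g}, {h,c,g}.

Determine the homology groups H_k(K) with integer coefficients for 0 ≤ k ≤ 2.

Order the vertices as a < b < c < d < e < f < g < h < i. Listing each simplex with vertices in this order, K has dimension 2 with simplices:

  0-simplices (9): a, b, c, d, e, f, g, h, i
  1-simplices (16): ae, ag, ah, ai, bg, bi, cd, cf, cg, ch, ef, eh, fg, fi, gh, hi
  2-simplices (5): aeh, agh, ahi, cfg, cgh

so the chain groups are C_0 ≅ Z^9, C_1 ≅ Z^16, C_2 ≅ Z^5.

Boundary ∂_1: C_1 → C_0 sends each edge [p,q] (with p < q) to q − p.
The resulting 9×16 matrix has rank 8, and its Smith normal form has invariant factors (1,1,1,1,1,1,1,1).

The boundary map ∂_2: C_2 → C_1 acts by ∂[p,q,r] = [q,r] − [p,r] + [p,q]. For instance
  ∂agh = gh − ah + ag,
  ∂ahi = hi − ai + ah.
The 16×5 boundary matrix has rank 5 and Smith normal form diag(1,1,1,1,1).

Computing H_k = (kernel of ∂_k) / (image of ∂_{k+1}):

  H_0: rank C_0 − rank ∂_1 = 9 − 8 = 1, and the invariant factors of ∂_1 are all 1, so H_0 = Z.
  H_1: rank ker ∂_1 − rank ∂_2 = (16 − 8) − 5 = 3, and the invariant factors of ∂_2 are all 1, so H_1 = Z^3.
  H_2: rank ker ∂_2 − rank ∂_3 = (5 − 5) − 0 = 0, and there is no ∂_3, so H_2 = 0.

H_0 = Z,  H_1 = Z^3,  H_2 = 0.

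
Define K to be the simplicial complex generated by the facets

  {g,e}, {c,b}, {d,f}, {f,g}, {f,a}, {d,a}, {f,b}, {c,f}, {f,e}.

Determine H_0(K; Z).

H_0 ≅ Z.

Order the vertices as a < b < c < d < e < f < g. Listing each simplex with vertices in this order, K has dimension 1 with simplices:

  0-simplices (7): a, b, c, d, e, f, g
  1-simplices (9): ad, af, bc, bf, cf, df, ef, eg, fg

giving chain groups C_0 ≅ Z^7, C_1 ≅ Z^9.

Boundary ∂_1: C_1 → C_0 is given by ∂[p,q] = [q] − [p].
This gives a 7×9 integer matrix of rank 6; reducing to Smith normal form yields diagonal entries (1,1,1,1,1,1).

Computing H_k = (kernel of ∂_k) / (image of ∂_{k+1}):

  H_0: rank C_0 − rank ∂_1 = 7 − 6 = 1, and the invariant factors of ∂_1 are all 1, so H_0 ≅ Z.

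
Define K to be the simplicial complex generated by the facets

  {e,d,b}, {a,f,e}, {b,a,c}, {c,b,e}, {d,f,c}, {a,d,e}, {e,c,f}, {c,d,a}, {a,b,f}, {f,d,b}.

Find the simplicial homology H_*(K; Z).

Take the total order a < b < c < d < e < f on the vertex set. Then K (dimension 2) consists of the simplices:

  0-simplices (6): a, b, c, d, e, f
  1-simplices (15): ab, ac, ad, ae, af, bc, bd, be, bf, cd, ce, cf, de, df, ef
  2-simplices (10): abc, abf, acd, ade, aef, bce, bde, bdf, cdf, cef

Hence C_0 ≅ Z^6, C_1 ≅ Z^15, C_2 ≅ Z^10.

Boundary ∂_1: C_1 → C_0 is given by ∂[p,q] = [q] − [p]. For instance
  ∂ae = e − a.
As a 6×15 matrix over Z this has rank 5, with invariant factors (1,1,1,1,1).

∂_2: C_2 → C_1 sends each 2-simplex [p,q,r] to [q,r] − [p,r] + [p,q]. For instance
  ∂acd = cd − ad + ac,
  ∂bce = ce − be + bc.
The resulting 15×10 matrix has rank 10, and its Smith normal form has invariant factors (1,1,1,1,1,1,1,1,1,2).

Reading off H_k = ker ∂_k / im ∂_{k+1}:

  H_0: rank C_0 − rank ∂_1 = 6 − 5 = 1, and the invariant factors of ∂_1 are all 1, so H_0 ≅ Z.
  H_1: rank ker ∂_1 − rank ∂_2 = (15 − 5) − 10 = 0, and ∂_2 has invariant factor 2 > 1, so H_1 ≅ Z/2.
  H_2: rank ker ∂_2 − rank ∂_3 = (10 − 10) − 0 = 0, and there is no ∂_3, so H_2 ≅ 0.

H_0 ≅ Z,  H_1 ≅ Z/2,  H_2 = 0.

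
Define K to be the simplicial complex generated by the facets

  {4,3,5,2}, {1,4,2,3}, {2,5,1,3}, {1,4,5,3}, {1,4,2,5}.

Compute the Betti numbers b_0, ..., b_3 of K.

b_0 = 1, b_1 = 0, b_2 = 0, b_3 = 1.

Fix the vertex order 1 < 2 < 3 < 4 < 5 and write every simplex with vertices in increasing order. Then dim K = 3 and the simplices of K are:

  0-simplices (5): [1], [2], [3], [4], [5]
  1-simplices (10): [1,2], [1,3], [1,4], [1,5], [2,3], [2,4], [2,5], [3,4], [3,5], [4,5]
  2-simplices (10): [1,2,3], [1,2,4], [1,2,5], [1,3,4], [1,3,5], [1,4,5], [2,3,4], [2,3,5], [2,4,5], [3,4,5]
  3-simplices (5): [1,2,3,4], [1,2,3,5], [1,2,4,5], [1,3,4,5], [2,3,4,5]

so the chain groups are C_0 ≅ Z^5, C_1 ≅ Z^10, C_2 ≅ Z^10, C_3 ≅ Z^5.

The boundary map ∂_1: C_1 → C_0 maps an edge to its endpoints' difference, ∂[p,q] = q − p.
The 5×10 boundary matrix has rank 4 and Smith normal form diag(1,1,1,1).

The boundary map ∂_2: C_2 → C_1 sends each 2-simplex [p,q,r] to [q,r] − [p,r] + [p,q]. For instance
  ∂[1,2,5] = [2,5] − [1,5] + [1,2],
  ∂[2,3,5] = [3,5] − [2,5] + [2,3].
As a 10×10 matrix over Z this has rank 6, with invariant factors (1,1,1,1,1,1).

The boundary map ∂_3: C_3 → C_2 sends each 3-simplex σ to the alternating sum Σ_i (−1)^i (σ with its i-th vertex removed). For instance
  ∂[2,3,4,5] = [3,4,5] − [2,4,5] + [2,3,5] − [2,3,4],
  ∂[1,2,3,4] = [2,3,4] − [1,3,4] + [1,2,4] − [1,2,3].
The 10×5 boundary matrix has rank 4 and Smith normal form diag(1,1,1,1).

From H_k ≅ ker(∂_k) / im(∂_{k+1}) we obtain:

  H_0: rank C_0 − rank ∂_1 = 5 − 4 = 1, and the invariant factors of ∂_1 are all 1, so H_0 = Z.
  H_1: rank ker ∂_1 − rank ∂_2 = (10 − 4) − 6 = 0, and the invariant factors of ∂_2 are all 1, so H_1 = 0.
  H_2: rank ker ∂_2 − rank ∂_3 = (10 − 6) − 4 = 0, and the invariant factors of ∂_3 are all 1, so H_2 = 0.
  H_3: rank ker ∂_3 − rank ∂_4 = (5 − 4) − 0 = 1, and there is no ∂_4, so H_3 = Z.

As a check, the Euler characteristic is 5 − 10 + 10 − 5 = 0, which agrees with 1 − 0 + 0 − 1 = 0.
(K is a triangulation of the 3-sphere S^3.)

Hence the Betti numbers are b_0 = 1, b_1 = 0, b_2 = 0, b_3 = 1.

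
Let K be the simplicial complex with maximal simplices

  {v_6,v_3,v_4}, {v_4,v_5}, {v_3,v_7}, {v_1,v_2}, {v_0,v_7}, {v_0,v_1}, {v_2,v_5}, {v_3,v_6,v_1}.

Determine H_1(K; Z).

Take the total order v_0 < v_1 < v_2 < v_3 < v_4 < v_5 < v_6 < v_7 on the vertex set. Then K (dimension 2) consists of the simplices:

  0-simplices (8): [v_0], [v_1], [v_2], [v_3], [v_4], [v_5], [v_6], [v_7]
  1-simplices (11): [v_0,v_1], [v_0,v_7], [v_1,v_2], [v_1,v_3], [v_1,v_6], [v_2,v_5], [v_3,v_4], [v_3,v_6], [v_3,v_7], [v_4,v_5], [v_4,v_6]
  2-simplices (2): [v_1,v_3,v_6], [v_3,v_4,v_6]

so the chain groups are C_0 ≅ Z^8, C_1 ≅ Z^11, C_2 ≅ Z^2.

∂_1: C_1 → C_0 is given by ∂[p,q] = [q] − [p]. For instance
  ∂[v_3,v_6] = [v_6] − [v_3].
The 8×11 boundary matrix has rank 7 and Smith normal form diag(1,1,1,1,1,1,1).

Boundary ∂_2: C_2 → C_1 maps a triangle to the signed sum of its edges. For instance
  ∂[v_1,v_3,v_6] = [v_3,v_6] − [v_1,v_6] + [v_1,v_3],
  ∂[v_3,v_4,v_6] = [v_4,v_6] − [v_3,v_6] + [v_3,v_4].
This gives a 11×2 integer matrix of rank 2; reducing to Smith normal form yields diagonal entries (1,1).

Now H_k = ker ∂_k / im ∂_{k+1}, so:

  H_1: rank ker ∂_1 − rank ∂_2 = (11 − 7) − 2 = 2, and the invariant factors of ∂_2 are all 1, so H_1 = Z^2.

H_1 = Z^2.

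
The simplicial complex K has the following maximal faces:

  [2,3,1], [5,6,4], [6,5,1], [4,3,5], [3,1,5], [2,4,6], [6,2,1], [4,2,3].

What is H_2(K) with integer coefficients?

H_2 ≅ Z.

We work with the vertex ordering 1 < 2 < 3 < 4 < 5 < 6. The simplices of K, each written with vertices in increasing order, are:

  0-simplices (6): [1], [2], [3], [4], [5], [6]
  1-simplices (12): [1,2], [1,3], [1,5], [1,6], [2,3], [2,4], [2,6], [3,4], [3,5], [4,5], [4,6], [5,6]
  2-simplices (8): [1,2,3], [1,2,6], [1,3,5], [1,5,6], [2,3,4], [2,4,6], [3,4,5], [4,5,6]

Hence C_0 ≅ Z^6, C_1 ≅ Z^12, C_2 ≅ Z^8.

∂_1: C_1 → C_0 sends each edge [p,q] (with p < q) to q − p. For instance
  ∂[3,4] = [4] − [3].
The resulting 6×12 matrix has rank 5, and its Smith normal form has invariant factors (1,1,1,1,1).

∂_2: C_2 → C_1 sends each 2-simplex [p,q,r] to [q,r] − [p,r] + [p,q]. For instance
  ∂[1,2,6] = [2,6] − [1,6] + [1,2],
  ∂[1,3,5] = [3,5] − [1,5] + [1,3].
This gives a 12×8 integer matrix of rank 7; reducing to Smith normal form yields diagonal entries (1,1,1,1,1,1,1).

From H_k ≅ ker(∂_k) / im(∂_{k+1}) we obtain:

  H_2: rank ker ∂_2 − rank ∂_3 = (8 − 7) − 0 = 1, and there is no ∂_3, so H_2 ≅ Z.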